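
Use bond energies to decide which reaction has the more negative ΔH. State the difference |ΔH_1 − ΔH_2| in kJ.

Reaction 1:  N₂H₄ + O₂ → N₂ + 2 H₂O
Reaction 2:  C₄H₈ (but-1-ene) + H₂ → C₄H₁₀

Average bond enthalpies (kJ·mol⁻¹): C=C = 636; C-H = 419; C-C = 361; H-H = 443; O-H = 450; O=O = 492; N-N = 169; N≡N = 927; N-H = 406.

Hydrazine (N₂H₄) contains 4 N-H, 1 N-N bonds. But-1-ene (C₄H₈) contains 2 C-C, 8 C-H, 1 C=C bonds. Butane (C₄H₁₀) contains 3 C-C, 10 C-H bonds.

Reaction 1:
  Bonds broken (reactants):
    N-H: 4 × 406 = 1624
    N-N: 1 × 169 = 169
    O=O: 1 × 492 = 492
    Σ(broken) = 2285 kJ
  Bonds formed (products):
    N≡N: 1 × 927 = 927
    O-H: 4 × 450 = 1800
    Σ(formed) = 2727 kJ
  ΔH_1 = 2285 − 2727 = −442 kJ
Reaction 2:
  Bonds broken (reactants):
    C-C: 2 × 361 = 722
    C-H: 8 × 419 = 3352
    C=C: 1 × 636 = 636
    H-H: 1 × 443 = 443
    Σ(broken) = 5153 kJ
  Bonds formed (products):
    C-C: 3 × 361 = 1083
    C-H: 10 × 419 = 4190
    Σ(formed) = 5273 kJ
  ΔH_2 = 5153 − 5273 = −120 kJ
ΔH_1 − ΔH_2 = −322 kJ, so reaction 1 has the more negative ΔH; |ΔH_1 − ΔH_2| = 322 kJ.

Reaction 1, by 322 kJ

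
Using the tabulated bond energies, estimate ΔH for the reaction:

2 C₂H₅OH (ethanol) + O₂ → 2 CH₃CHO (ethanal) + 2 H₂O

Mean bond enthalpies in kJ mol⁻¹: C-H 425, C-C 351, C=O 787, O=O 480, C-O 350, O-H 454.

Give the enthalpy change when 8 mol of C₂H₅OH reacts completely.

ΔH = −1808 kJ

Bonds broken (reactants):
  C-C: 2 × 351 = 702
  C-H: 10 × 425 = 4250
  C-O: 2 × 350 = 700
  O-H: 2 × 454 = 908
  O=O: 1 × 480 = 480
  Σ(broken) = 7040 kJ
Bonds formed (products):
  C-C: 2 × 351 = 702
  C-H: 8 × 425 = 3400
  C=O: 2 × 787 = 1574
  O-H: 4 × 454 = 1816
  Σ(formed) = 7492 kJ
ΔH = Σ(broken) − Σ(formed) = 7040 − 7492 = −452 kJ
For 4× the reaction as written: 4 × (−452) = −1808 kJ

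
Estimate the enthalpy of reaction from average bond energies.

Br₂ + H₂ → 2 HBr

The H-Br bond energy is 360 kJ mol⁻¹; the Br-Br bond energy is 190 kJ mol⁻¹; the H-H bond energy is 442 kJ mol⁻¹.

Bonds broken (reactants):
  Br-Br: 1 × 190 = 190
  H-H: 1 × 442 = 442
  Σ(broken) = 632 kJ
Bonds formed (products):
  H-Br: 2 × 360 = 720
  Σ(formed) = 720 kJ
ΔH = Σ(broken) − Σ(formed) = 632 − 720 = −88 kJ

ΔH ≈ −88 kJ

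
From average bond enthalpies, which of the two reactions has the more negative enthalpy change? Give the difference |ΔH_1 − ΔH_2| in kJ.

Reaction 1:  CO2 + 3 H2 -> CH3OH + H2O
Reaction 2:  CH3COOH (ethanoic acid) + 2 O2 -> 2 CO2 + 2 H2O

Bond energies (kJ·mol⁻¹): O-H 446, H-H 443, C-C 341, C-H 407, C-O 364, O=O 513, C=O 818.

Reaction 2, by 882 kJ

Reaction 1:
  Bonds broken (reactants):
    C=O: 2 × 818 = 1636
    H-H: 3 × 443 = 1329
    Σ(broken) = 2965 kJ
  Bonds formed (products):
    C-H: 3 × 407 = 1221
    C-O: 1 × 364 = 364
    O-H: 3 × 446 = 1338
    Σ(formed) = 2923 kJ
  ΔH_1 = 2965 − 2923 = +42 kJ
Reaction 2:
  Bonds broken (reactants):
    C-C: 1 × 341 = 341
    C-H: 3 × 407 = 1221
    C-O: 1 × 364 = 364
    C=O: 1 × 818 = 818
    O-H: 1 × 446 = 446
    O=O: 2 × 513 = 1026
    Σ(broken) = 4216 kJ
  Bonds formed (products):
    C=O: 4 × 818 = 3272
    O-H: 4 × 446 = 1784
    Σ(formed) = 5056 kJ
  ΔH_2 = 4216 − 5056 = −840 kJ
ΔH_1 − ΔH_2 = +882 kJ, so reaction 2 has the more negative ΔH; |ΔH_1 − ΔH_2| = 882 kJ.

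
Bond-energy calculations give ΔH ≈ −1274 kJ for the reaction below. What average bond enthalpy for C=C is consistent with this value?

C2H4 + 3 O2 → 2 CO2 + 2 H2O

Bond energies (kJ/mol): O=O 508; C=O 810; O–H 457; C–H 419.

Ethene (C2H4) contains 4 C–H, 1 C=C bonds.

Let D be the C=C bond energy.
Σ(broken) = 4×419 + 1×D + 3×508 = 3200 + D
Σ(formed) = 4×810 + 4×457 = 5068
ΔH = Σ(broken) − Σ(formed) = (3200 + D) − (5068) = −1868 + D
Setting this equal to −1274 kJ gives D = 594 kJ/mol.

D(C=C) ≈ 594 kJ/mol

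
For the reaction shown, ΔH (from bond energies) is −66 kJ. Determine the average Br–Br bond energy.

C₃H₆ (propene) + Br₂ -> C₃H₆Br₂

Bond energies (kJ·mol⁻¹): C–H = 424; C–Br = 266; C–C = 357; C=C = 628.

D(Br–Br) ≈ 195 kJ/mol

Let D be the Br–Br bond energy.
Σ(broken) = 1×D + 1×357 + 6×424 + 1×628 = 3529 + D
Σ(formed) = 2×266 + 2×357 + 6×424 = 3790
ΔH = Σ(broken) − Σ(formed) = (3529 + D) − (3790) = −261 + D
Setting this equal to −66 kJ gives D = 195 kJ/mol.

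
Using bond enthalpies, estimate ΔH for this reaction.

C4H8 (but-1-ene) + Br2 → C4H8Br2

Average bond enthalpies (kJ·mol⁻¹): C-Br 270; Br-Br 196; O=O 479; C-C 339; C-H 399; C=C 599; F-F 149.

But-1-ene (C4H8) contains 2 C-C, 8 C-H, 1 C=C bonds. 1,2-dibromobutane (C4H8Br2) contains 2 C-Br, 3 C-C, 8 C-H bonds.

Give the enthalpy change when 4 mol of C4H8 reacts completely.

Bonds broken (reactants):
  Br-Br: 1 × 196 = 196
  C-C: 2 × 339 = 678
  C-H: 8 × 399 = 3192
  C=C: 1 × 599 = 599
  Σ(broken) = 4665 kJ
Bonds formed (products):
  C-Br: 2 × 270 = 540
  C-C: 3 × 339 = 1017
  C-H: 8 × 399 = 3192
  Σ(formed) = 4749 kJ
ΔH = Σ(broken) − Σ(formed) = 4665 − 4749 = −84 kJ
For 4× the reaction as written: 4 × (−84) = −336 kJ

ΔH = −336 kJ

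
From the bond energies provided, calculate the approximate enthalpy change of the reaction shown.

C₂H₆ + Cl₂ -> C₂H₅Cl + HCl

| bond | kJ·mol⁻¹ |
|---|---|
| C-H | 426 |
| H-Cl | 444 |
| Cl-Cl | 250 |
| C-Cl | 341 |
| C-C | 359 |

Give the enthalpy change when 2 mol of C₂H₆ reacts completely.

Bonds broken (reactants):
  C-C: 1 × 359 = 359
  C-H: 6 × 426 = 2556
  Cl-Cl: 1 × 250 = 250
  Σ(broken) = 3165 kJ
Bonds formed (products):
  C-C: 1 × 359 = 359
  C-Cl: 1 × 341 = 341
  C-H: 5 × 426 = 2130
  H-Cl: 1 × 444 = 444
  Σ(formed) = 3274 kJ
ΔH = Σ(broken) − Σ(formed) = 3165 − 3274 = −109 kJ
For 2× the reaction as written: 2 × (−109) = −218 kJ

ΔH = −218 kJ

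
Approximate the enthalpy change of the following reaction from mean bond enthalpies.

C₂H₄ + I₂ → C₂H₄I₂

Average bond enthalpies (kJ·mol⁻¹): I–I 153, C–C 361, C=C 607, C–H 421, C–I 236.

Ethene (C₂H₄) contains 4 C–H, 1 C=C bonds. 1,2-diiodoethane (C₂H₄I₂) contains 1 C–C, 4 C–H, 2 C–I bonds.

Bonds broken (reactants):
  C–H: 4 × 421 = 1684
  C=C: 1 × 607 = 607
  I–I: 1 × 153 = 153
  Σ(broken) = 2444 kJ
Bonds formed (products):
  C–C: 1 × 361 = 361
  C–H: 4 × 421 = 1684
  C–I: 2 × 236 = 472
  Σ(formed) = 2517 kJ
ΔH = Σ(broken) − Σ(formed) = 2444 − 2517 = −73 kJ

ΔH ≈ −73 kJ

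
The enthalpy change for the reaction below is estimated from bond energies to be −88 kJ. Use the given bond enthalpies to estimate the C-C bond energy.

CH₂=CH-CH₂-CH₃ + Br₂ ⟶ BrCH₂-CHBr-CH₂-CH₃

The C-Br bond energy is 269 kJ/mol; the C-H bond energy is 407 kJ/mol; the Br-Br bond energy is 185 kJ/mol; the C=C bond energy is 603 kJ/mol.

Let D be the C-C bond energy.
Σ(broken) = 1×185 + 2×D + 8×407 + 1×603 = 4044 + 2D
Σ(formed) = 2×269 + 3×D + 8×407 = 3794 + 3D
ΔH = Σ(broken) − Σ(formed) = (4044 + 2D) − (3794 + 3D) = +250 − D
Setting this equal to −88 kJ gives D = 338 kJ/mol.

D(C-C) ≈ 338 kJ/mol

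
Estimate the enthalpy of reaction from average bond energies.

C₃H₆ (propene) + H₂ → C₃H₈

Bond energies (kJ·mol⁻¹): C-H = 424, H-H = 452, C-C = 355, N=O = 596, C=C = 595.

ΔH ≈ −156 kJ

Bonds broken (reactants):
  C-C: 1 × 355 = 355
  C-H: 6 × 424 = 2544
  C=C: 1 × 595 = 595
  H-H: 1 × 452 = 452
  Σ(broken) = 3946 kJ
Bonds formed (products):
  C-C: 2 × 355 = 710
  C-H: 8 × 424 = 3392
  Σ(formed) = 4102 kJ
ΔH = Σ(broken) − Σ(formed) = 3946 − 4102 = −156 kJ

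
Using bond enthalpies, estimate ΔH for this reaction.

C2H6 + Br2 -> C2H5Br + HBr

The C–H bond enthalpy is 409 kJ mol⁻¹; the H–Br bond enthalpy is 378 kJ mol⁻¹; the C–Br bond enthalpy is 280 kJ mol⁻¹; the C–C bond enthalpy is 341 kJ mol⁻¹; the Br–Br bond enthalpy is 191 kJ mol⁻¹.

ΔH ≈ −58 kJ

Bonds broken (reactants):
  Br–Br: 1 × 191 = 191
  C–C: 1 × 341 = 341
  C–H: 6 × 409 = 2454
  Σ(broken) = 2986 kJ
Bonds formed (products):
  C–Br: 1 × 280 = 280
  C–C: 1 × 341 = 341
  C–H: 5 × 409 = 2045
  H–Br: 1 × 378 = 378
  Σ(formed) = 3044 kJ
ΔH = Σ(broken) − Σ(formed) = 2986 − 3044 = −58 kJ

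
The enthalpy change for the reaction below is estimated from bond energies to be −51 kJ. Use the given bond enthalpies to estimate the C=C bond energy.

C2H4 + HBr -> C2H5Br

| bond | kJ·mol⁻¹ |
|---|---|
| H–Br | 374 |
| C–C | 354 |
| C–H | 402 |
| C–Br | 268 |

Let D be the C=C bond energy.
Σ(broken) = 4×402 + 1×D + 1×374 = 1982 + D
Σ(formed) = 1×268 + 1×354 + 5×402 = 2632
ΔH = Σ(broken) − Σ(formed) = (1982 + D) − (2632) = −650 + D
Setting this equal to −51 kJ gives D = 599 kJ/mol.

D(C=C) ≈ 599 kJ/mol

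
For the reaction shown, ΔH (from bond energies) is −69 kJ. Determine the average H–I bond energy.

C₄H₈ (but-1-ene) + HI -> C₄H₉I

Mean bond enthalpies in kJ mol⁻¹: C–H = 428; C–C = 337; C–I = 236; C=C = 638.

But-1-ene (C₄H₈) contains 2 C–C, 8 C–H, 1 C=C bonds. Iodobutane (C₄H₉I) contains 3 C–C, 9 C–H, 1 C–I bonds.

D(H–I) ≈ 294 kJ/mol

Let D be the H–I bond energy.
Σ(broken) = 2×337 + 8×428 + 1×638 + 1×D = 4736 + D
Σ(formed) = 3×337 + 9×428 + 1×236 = 5099
ΔH = Σ(broken) − Σ(formed) = (4736 + D) − (5099) = −363 + D
Setting this equal to −69 kJ gives D = 294 kJ/mol.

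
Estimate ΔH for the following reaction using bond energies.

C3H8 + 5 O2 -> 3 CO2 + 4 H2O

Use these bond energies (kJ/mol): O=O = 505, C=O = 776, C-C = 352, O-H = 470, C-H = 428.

ΔH ≈ −1763 kJ

Bonds broken (reactants):
  C-C: 2 × 352 = 704
  C-H: 8 × 428 = 3424
  O=O: 5 × 505 = 2525
  Σ(broken) = 6653 kJ
Bonds formed (products):
  C=O: 6 × 776 = 4656
  O-H: 8 × 470 = 3760
  Σ(formed) = 8416 kJ
ΔH = Σ(broken) − Σ(formed) = 6653 − 8416 = −1763 kJ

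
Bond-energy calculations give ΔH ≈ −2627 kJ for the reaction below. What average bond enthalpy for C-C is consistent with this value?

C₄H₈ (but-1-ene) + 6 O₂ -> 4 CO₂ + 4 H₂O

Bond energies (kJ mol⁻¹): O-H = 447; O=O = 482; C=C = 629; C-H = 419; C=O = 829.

Let D be the C-C bond energy.
Σ(broken) = 2×D + 8×419 + 1×629 + 6×482 = 6873 + 2D
Σ(formed) = 8×829 + 8×447 = 10208
ΔH = Σ(broken) − Σ(formed) = (6873 + 2D) − (10208) = −3335 + 2D
Setting this equal to −2627 kJ gives 2D = 708, so D = 354 kJ/mol.

D(C-C) ≈ 354 kJ/mol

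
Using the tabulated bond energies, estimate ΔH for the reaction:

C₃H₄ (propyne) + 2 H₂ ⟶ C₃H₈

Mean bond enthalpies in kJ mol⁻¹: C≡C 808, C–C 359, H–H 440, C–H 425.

ΔH ≈ −371 kJ

Bonds broken (reactants):
  C≡C: 1 × 808 = 808
  C–C: 1 × 359 = 359
  C–H: 4 × 425 = 1700
  H–H: 2 × 440 = 880
  Σ(broken) = 3747 kJ
Bonds formed (products):
  C–C: 2 × 359 = 718
  C–H: 8 × 425 = 3400
  Σ(formed) = 4118 kJ
ΔH = Σ(broken) − Σ(formed) = 3747 − 4118 = −371 kJ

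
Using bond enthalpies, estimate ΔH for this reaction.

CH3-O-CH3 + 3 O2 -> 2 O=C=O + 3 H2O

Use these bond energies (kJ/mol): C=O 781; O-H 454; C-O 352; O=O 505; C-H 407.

Bonds broken (reactants):
  C-H: 6 × 407 = 2442
  C-O: 2 × 352 = 704
  O=O: 3 × 505 = 1515
  Σ(broken) = 4661 kJ
Bonds formed (products):
  C=O: 4 × 781 = 3124
  O-H: 6 × 454 = 2724
  Σ(formed) = 5848 kJ
ΔH = Σ(broken) − Σ(formed) = 4661 − 5848 = −1187 kJ

ΔH ≈ −1187 kJ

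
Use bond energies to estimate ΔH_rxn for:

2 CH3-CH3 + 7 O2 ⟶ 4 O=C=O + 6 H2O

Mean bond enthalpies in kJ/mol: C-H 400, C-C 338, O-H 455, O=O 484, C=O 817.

ΔH ≈ −3132 kJ

Bonds broken (reactants):
  C-C: 2 × 338 = 676
  C-H: 12 × 400 = 4800
  O=O: 7 × 484 = 3388
  Σ(broken) = 8864 kJ
Bonds formed (products):
  C=O: 8 × 817 = 6536
  O-H: 12 × 455 = 5460
  Σ(formed) = 11996 kJ
ΔH = Σ(broken) − Σ(formed) = 8864 − 11996 = −3132 kJ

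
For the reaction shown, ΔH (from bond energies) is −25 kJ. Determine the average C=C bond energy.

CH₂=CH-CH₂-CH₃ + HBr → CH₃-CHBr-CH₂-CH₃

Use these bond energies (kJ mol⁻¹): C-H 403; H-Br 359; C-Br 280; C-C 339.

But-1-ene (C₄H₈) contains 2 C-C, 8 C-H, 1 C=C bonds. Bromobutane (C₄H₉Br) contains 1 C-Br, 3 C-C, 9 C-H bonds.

Let D be the C=C bond energy.
Σ(broken) = 2×339 + 8×403 + 1×D + 1×359 = 4261 + D
Σ(formed) = 1×280 + 3×339 + 9×403 = 4924
ΔH = Σ(broken) − Σ(formed) = (4261 + D) − (4924) = −663 + D
Setting this equal to −25 kJ gives D = 638 kJ/mol.

D(C=C) ≈ 638 kJ/mol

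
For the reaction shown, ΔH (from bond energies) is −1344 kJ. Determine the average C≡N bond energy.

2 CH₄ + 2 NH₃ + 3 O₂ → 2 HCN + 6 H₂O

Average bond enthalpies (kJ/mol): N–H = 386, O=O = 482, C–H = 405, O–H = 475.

D(C≡N) ≈ 918 kJ/mol

Let D be the C≡N bond energy.
Σ(broken) = 8×405 + 6×386 + 3×482 = 7002
Σ(formed) = 2×D + 2×405 + 12×475 = 6510 + 2D
ΔH = Σ(broken) − Σ(formed) = (7002) − (6510 + 2D) = +492 − 2D
Setting this equal to −1344 kJ gives 2D = 1836, so D = 918 kJ/mol.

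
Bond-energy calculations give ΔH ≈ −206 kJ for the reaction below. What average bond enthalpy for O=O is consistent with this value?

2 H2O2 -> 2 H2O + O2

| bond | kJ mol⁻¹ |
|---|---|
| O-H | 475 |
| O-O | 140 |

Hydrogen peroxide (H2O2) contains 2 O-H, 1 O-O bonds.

D(O=O) ≈ 486 kJ/mol

Let D be the O=O bond energy.
Σ(broken) = 4×475 + 2×140 = 2180
Σ(formed) = 4×475 + 1×D = 1900 + D
ΔH = Σ(broken) − Σ(formed) = (2180) − (1900 + D) = +280 − D
Setting this equal to −206 kJ gives D = 486 kJ/mol.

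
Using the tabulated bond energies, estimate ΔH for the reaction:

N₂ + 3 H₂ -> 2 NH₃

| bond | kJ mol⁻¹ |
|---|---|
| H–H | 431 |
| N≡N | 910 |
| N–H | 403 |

ΔH ≈ −215 kJ

Bonds broken (reactants):
  H–H: 3 × 431 = 1293
  N≡N: 1 × 910 = 910
  Σ(broken) = 2203 kJ
Bonds formed (products):
  N–H: 6 × 403 = 2418
  Σ(formed) = 2418 kJ
ΔH = Σ(broken) − Σ(formed) = 2203 − 2418 = −215 kJ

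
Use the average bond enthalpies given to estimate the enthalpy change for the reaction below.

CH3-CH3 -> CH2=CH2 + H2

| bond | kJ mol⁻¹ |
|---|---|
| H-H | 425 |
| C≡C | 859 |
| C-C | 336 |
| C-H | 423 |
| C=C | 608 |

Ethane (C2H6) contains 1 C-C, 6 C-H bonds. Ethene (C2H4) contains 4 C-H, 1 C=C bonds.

Bonds broken (reactants):
  C-C: 1 × 336 = 336
  C-H: 6 × 423 = 2538
  Σ(broken) = 2874 kJ
Bonds formed (products):
  C-H: 4 × 423 = 1692
  C=C: 1 × 608 = 608
  H-H: 1 × 425 = 425
  Σ(formed) = 2725 kJ
ΔH = Σ(broken) − Σ(formed) = 2874 − 2725 = +149 kJ

ΔH ≈ +149 kJ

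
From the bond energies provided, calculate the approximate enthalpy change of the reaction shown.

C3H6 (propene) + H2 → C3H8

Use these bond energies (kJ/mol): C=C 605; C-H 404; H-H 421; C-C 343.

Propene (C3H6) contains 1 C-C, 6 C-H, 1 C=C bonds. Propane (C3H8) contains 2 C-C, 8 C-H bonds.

Bonds broken (reactants):
  C-C: 1 × 343 = 343
  C-H: 6 × 404 = 2424
  C=C: 1 × 605 = 605
  H-H: 1 × 421 = 421
  Σ(broken) = 3793 kJ
Bonds formed (products):
  C-C: 2 × 343 = 686
  C-H: 8 × 404 = 3232
  Σ(formed) = 3918 kJ
ΔH = Σ(broken) − Σ(formed) = 3793 − 3918 = −125 kJ

ΔH ≈ −125 kJ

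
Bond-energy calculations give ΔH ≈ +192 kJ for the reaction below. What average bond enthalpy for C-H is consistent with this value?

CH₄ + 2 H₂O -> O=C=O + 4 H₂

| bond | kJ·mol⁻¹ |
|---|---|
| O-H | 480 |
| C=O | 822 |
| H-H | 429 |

D(C-H) ≈ 408 kJ/mol

Let D be the C-H bond energy.
Σ(broken) = 4×D + 4×480 = 1920 + 4D
Σ(formed) = 2×822 + 4×429 = 3360
ΔH = Σ(broken) − Σ(formed) = (1920 + 4D) − (3360) = −1440 + 4D
Setting this equal to +192 kJ gives 4D = 1632, so D = 408 kJ/mol.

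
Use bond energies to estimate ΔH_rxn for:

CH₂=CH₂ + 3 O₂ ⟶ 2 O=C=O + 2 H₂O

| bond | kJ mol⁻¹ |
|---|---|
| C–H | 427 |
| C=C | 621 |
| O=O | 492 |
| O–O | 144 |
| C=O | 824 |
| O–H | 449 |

ΔH ≈ −1287 kJ

Bonds broken (reactants):
  C–H: 4 × 427 = 1708
  C=C: 1 × 621 = 621
  O=O: 3 × 492 = 1476
  Σ(broken) = 3805 kJ
Bonds formed (products):
  C=O: 4 × 824 = 3296
  O–H: 4 × 449 = 1796
  Σ(formed) = 5092 kJ
ΔH = Σ(broken) − Σ(formed) = 3805 − 5092 = −1287 kJ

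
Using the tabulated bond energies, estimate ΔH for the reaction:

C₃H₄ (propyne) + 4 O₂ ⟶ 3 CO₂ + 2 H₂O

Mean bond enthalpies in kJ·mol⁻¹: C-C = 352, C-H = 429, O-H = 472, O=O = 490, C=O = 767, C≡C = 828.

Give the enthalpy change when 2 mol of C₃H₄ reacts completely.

ΔH = −3268 kJ

Bonds broken (reactants):
  C≡C: 1 × 828 = 828
  C-C: 1 × 352 = 352
  C-H: 4 × 429 = 1716
  O=O: 4 × 490 = 1960
  Σ(broken) = 4856 kJ
Bonds formed (products):
  C=O: 6 × 767 = 4602
  O-H: 4 × 472 = 1888
  Σ(formed) = 6490 kJ
ΔH = Σ(broken) − Σ(formed) = 4856 − 6490 = −1634 kJ
For 2× the reaction as written: 2 × (−1634) = −3268 kJ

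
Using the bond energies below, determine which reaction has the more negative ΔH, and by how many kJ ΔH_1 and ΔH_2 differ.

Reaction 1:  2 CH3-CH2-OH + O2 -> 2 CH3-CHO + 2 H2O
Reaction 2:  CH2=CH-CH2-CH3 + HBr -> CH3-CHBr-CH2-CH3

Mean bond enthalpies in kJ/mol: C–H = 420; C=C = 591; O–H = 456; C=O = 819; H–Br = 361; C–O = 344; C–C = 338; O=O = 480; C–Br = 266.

Reaction 1:
  Bonds broken (reactants):
    C–C: 2 × 338 = 676
    C–H: 10 × 420 = 4200
    C–O: 2 × 344 = 688
    O–H: 2 × 456 = 912
    O=O: 1 × 480 = 480
    Σ(broken) = 6956 kJ
  Bonds formed (products):
    C–C: 2 × 338 = 676
    C–H: 8 × 420 = 3360
    C=O: 2 × 819 = 1638
    O–H: 4 × 456 = 1824
    Σ(formed) = 7498 kJ
  ΔH_1 = 6956 − 7498 = −542 kJ
Reaction 2:
  Bonds broken (reactants):
    C–C: 2 × 338 = 676
    C–H: 8 × 420 = 3360
    C=C: 1 × 591 = 591
    H–Br: 1 × 361 = 361
    Σ(broken) = 4988 kJ
  Bonds formed (products):
    C–Br: 1 × 266 = 266
    C–C: 3 × 338 = 1014
    C–H: 9 × 420 = 3780
    Σ(formed) = 5060 kJ
  ΔH_2 = 4988 − 5060 = −72 kJ
ΔH_1 − ΔH_2 = −470 kJ, so reaction 1 has the more negative ΔH; |ΔH_1 − ΔH_2| = 470 kJ.

Reaction 1, by 470 kJ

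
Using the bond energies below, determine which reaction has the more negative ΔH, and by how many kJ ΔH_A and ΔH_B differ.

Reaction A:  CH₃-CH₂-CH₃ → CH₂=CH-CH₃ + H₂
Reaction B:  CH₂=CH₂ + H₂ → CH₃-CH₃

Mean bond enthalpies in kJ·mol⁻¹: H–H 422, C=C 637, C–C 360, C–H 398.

Reaction B, by 194 kJ

Reaction A:
  Bonds broken (reactants):
    C–C: 2 × 360 = 720
    C–H: 8 × 398 = 3184
    Σ(broken) = 3904 kJ
  Bonds formed (products):
    C–C: 1 × 360 = 360
    C–H: 6 × 398 = 2388
    C=C: 1 × 637 = 637
    H–H: 1 × 422 = 422
    Σ(formed) = 3807 kJ
  ΔH_A = 3904 − 3807 = +97 kJ
Reaction B:
  Bonds broken (reactants):
    C–H: 4 × 398 = 1592
    C=C: 1 × 637 = 637
    H–H: 1 × 422 = 422
    Σ(broken) = 2651 kJ
  Bonds formed (products):
    C–C: 1 × 360 = 360
    C–H: 6 × 398 = 2388
    Σ(formed) = 2748 kJ
  ΔH_B = 2651 − 2748 = −97 kJ
ΔH_A − ΔH_B = +194 kJ, so reaction B has the more negative ΔH; |ΔH_A − ΔH_B| = 194 kJ.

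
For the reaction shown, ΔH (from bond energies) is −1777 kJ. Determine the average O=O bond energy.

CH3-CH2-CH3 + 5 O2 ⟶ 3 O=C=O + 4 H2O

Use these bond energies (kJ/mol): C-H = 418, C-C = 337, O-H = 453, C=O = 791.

D(O=O) ≈ 515 kJ/mol

Let D be the O=O bond energy.
Σ(broken) = 2×337 + 8×418 + 5×D = 4018 + 5D
Σ(formed) = 6×791 + 8×453 = 8370
ΔH = Σ(broken) − Σ(formed) = (4018 + 5D) − (8370) = −4352 + 5D
Setting this equal to −1777 kJ gives 5D = 2575, so D = 515 kJ/mol.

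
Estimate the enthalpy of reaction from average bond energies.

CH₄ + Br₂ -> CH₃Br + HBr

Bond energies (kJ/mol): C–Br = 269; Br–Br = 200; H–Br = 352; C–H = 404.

Bonds broken (reactants):
  Br–Br: 1 × 200 = 200
  C–H: 4 × 404 = 1616
  Σ(broken) = 1816 kJ
Bonds formed (products):
  C–Br: 1 × 269 = 269
  C–H: 3 × 404 = 1212
  H–Br: 1 × 352 = 352
  Σ(formed) = 1833 kJ
ΔH = Σ(broken) − Σ(formed) = 1816 − 1833 = −17 kJ

ΔH ≈ −17 kJ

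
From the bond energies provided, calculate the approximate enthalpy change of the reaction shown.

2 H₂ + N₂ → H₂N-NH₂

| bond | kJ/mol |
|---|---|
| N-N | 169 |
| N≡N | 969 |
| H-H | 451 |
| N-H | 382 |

ΔH ≈ +174 kJ

Bonds broken (reactants):
  H-H: 2 × 451 = 902
  N≡N: 1 × 969 = 969
  Σ(broken) = 1871 kJ
Bonds formed (products):
  N-H: 4 × 382 = 1528
  N-N: 1 × 169 = 169
  Σ(formed) = 1697 kJ
ΔH = Σ(broken) − Σ(formed) = 1871 − 1697 = +174 kJ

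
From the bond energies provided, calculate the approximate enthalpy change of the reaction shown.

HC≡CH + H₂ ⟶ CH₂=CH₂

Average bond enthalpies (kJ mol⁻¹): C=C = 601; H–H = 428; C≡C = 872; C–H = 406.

Bonds broken (reactants):
  C≡C: 1 × 872 = 872
  C–H: 2 × 406 = 812
  H–H: 1 × 428 = 428
  Σ(broken) = 2112 kJ
Bonds formed (products):
  C–H: 4 × 406 = 1624
  C=C: 1 × 601 = 601
  Σ(formed) = 2225 kJ
ΔH = Σ(broken) − Σ(formed) = 2112 − 2225 = −113 kJ

ΔH ≈ −113 kJ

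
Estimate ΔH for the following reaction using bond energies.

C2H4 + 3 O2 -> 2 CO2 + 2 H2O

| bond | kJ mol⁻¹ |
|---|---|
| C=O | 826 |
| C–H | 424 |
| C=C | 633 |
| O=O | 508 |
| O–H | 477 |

Bonds broken (reactants):
  C–H: 4 × 424 = 1696
  C=C: 1 × 633 = 633
  O=O: 3 × 508 = 1524
  Σ(broken) = 3853 kJ
Bonds formed (products):
  C=O: 4 × 826 = 3304
  O–H: 4 × 477 = 1908
  Σ(formed) = 5212 kJ
ΔH = Σ(broken) − Σ(formed) = 3853 − 5212 = −1359 kJ

ΔH ≈ −1359 kJ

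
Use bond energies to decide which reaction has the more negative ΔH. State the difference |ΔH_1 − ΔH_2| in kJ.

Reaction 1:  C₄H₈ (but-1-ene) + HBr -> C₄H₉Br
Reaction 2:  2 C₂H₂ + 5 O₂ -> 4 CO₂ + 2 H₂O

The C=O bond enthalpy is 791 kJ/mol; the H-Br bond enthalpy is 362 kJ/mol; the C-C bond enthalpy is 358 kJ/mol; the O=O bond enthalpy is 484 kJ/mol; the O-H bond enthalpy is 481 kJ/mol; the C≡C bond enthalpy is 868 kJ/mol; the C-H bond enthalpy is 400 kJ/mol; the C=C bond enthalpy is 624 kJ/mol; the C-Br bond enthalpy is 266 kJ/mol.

Reaction 1:
  Bonds broken (reactants):
    C-C: 2 × 358 = 716
    C-H: 8 × 400 = 3200
    C=C: 1 × 624 = 624
    H-Br: 1 × 362 = 362
    Σ(broken) = 4902 kJ
  Bonds formed (products):
    C-Br: 1 × 266 = 266
    C-C: 3 × 358 = 1074
    C-H: 9 × 400 = 3600
    Σ(formed) = 4940 kJ
  ΔH_1 = 4902 − 4940 = −38 kJ
Reaction 2:
  Bonds broken (reactants):
    C≡C: 2 × 868 = 1736
    C-H: 4 × 400 = 1600
    O=O: 5 × 484 = 2420
    Σ(broken) = 5756 kJ
  Bonds formed (products):
    C=O: 8 × 791 = 6328
    O-H: 4 × 481 = 1924
    Σ(formed) = 8252 kJ
  ΔH_2 = 5756 − 8252 = −2496 kJ
ΔH_1 − ΔH_2 = +2458 kJ, so reaction 2 has the more negative ΔH; |ΔH_1 − ΔH_2| = 2458 kJ.

Reaction 2, by 2458 kJ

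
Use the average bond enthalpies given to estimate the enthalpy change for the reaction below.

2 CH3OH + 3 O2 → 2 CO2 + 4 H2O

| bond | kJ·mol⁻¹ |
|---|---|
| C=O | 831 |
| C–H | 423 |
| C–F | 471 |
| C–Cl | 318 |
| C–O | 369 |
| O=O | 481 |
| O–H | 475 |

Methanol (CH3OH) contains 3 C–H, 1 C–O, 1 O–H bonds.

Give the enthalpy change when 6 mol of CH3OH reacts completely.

Bonds broken (reactants):
  C–H: 6 × 423 = 2538
  C–O: 2 × 369 = 738
  O–H: 2 × 475 = 950
  O=O: 3 × 481 = 1443
  Σ(broken) = 5669 kJ
Bonds formed (products):
  C=O: 4 × 831 = 3324
  O–H: 8 × 475 = 3800
  Σ(formed) = 7124 kJ
ΔH = Σ(broken) − Σ(formed) = 5669 − 7124 = −1455 kJ
For 3× the reaction as written: 3 × (−1455) = −4365 kJ

ΔH = −4365 kJ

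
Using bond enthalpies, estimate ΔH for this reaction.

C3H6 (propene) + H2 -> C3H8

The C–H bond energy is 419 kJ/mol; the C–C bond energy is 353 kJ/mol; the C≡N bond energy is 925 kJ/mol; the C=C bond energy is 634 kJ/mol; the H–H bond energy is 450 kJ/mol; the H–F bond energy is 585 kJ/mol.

Bonds broken (reactants):
  C–C: 1 × 353 = 353
  C–H: 6 × 419 = 2514
  C=C: 1 × 634 = 634
  H–H: 1 × 450 = 450
  Σ(broken) = 3951 kJ
Bonds formed (products):
  C–C: 2 × 353 = 706
  C–H: 8 × 419 = 3352
  Σ(formed) = 4058 kJ
ΔH = Σ(broken) − Σ(formed) = 3951 − 4058 = −107 kJ

ΔH ≈ −107 kJ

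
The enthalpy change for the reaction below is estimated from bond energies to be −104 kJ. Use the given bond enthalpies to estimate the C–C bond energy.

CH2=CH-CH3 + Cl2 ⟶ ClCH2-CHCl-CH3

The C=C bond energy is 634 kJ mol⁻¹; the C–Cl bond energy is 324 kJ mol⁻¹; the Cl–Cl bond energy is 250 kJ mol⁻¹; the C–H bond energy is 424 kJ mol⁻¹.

D(C–C) ≈ 340 kJ/mol

Let D be the C–C bond energy.
Σ(broken) = 1×D + 6×424 + 1×634 + 1×250 = 3428 + D
Σ(formed) = 2×D + 2×324 + 6×424 = 3192 + 2D
ΔH = Σ(broken) − Σ(formed) = (3428 + D) − (3192 + 2D) = +236 − D
Setting this equal to −104 kJ gives D = 340 kJ/mol.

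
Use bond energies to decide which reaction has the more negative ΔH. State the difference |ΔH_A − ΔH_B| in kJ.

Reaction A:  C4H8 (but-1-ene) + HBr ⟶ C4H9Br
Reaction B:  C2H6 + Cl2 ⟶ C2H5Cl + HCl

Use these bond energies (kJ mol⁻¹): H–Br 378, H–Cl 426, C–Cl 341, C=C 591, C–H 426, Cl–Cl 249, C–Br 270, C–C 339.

Reaction A:
  Bonds broken (reactants):
    C–C: 2 × 339 = 678
    C–H: 8 × 426 = 3408
    C=C: 1 × 591 = 591
    H–Br: 1 × 378 = 378
    Σ(broken) = 5055 kJ
  Bonds formed (products):
    C–Br: 1 × 270 = 270
    C–C: 3 × 339 = 1017
    C–H: 9 × 426 = 3834
    Σ(formed) = 5121 kJ
  ΔH_A = 5055 − 5121 = −66 kJ
Reaction B:
  Bonds broken (reactants):
    C–C: 1 × 339 = 339
    C–H: 6 × 426 = 2556
    Cl–Cl: 1 × 249 = 249
    Σ(broken) = 3144 kJ
  Bonds formed (products):
    C–C: 1 × 339 = 339
    C–Cl: 1 × 341 = 341
    C–H: 5 × 426 = 2130
    H–Cl: 1 × 426 = 426
    Σ(formed) = 3236 kJ
  ΔH_B = 3144 − 3236 = −92 kJ
ΔH_A − ΔH_B = +26 kJ, so reaction B has the more negative ΔH; |ΔH_A − ΔH_B| = 26 kJ.

Reaction B, by 26 kJ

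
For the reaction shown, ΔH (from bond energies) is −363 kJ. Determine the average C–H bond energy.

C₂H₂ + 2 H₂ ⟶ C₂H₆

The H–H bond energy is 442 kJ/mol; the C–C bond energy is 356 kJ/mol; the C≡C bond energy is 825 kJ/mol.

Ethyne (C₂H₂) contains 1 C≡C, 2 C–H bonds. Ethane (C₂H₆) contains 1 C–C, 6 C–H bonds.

Let D be the C–H bond energy.
Σ(broken) = 1×825 + 2×D + 2×442 = 1709 + 2D
Σ(formed) = 1×356 + 6×D = 356 + 6D
ΔH = Σ(broken) − Σ(formed) = (1709 + 2D) − (356 + 6D) = +1353 − 4D
Setting this equal to −363 kJ gives 4D = 1716, so D = 429 kJ/mol.

D(C–H) ≈ 429 kJ/mol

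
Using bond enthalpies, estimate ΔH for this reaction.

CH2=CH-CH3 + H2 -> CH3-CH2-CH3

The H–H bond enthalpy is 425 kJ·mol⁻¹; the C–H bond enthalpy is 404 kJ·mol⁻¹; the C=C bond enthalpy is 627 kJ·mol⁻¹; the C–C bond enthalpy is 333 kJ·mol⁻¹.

ΔH ≈ −89 kJ

Bonds broken (reactants):
  C–C: 1 × 333 = 333
  C–H: 6 × 404 = 2424
  C=C: 1 × 627 = 627
  H–H: 1 × 425 = 425
  Σ(broken) = 3809 kJ
Bonds formed (products):
  C–C: 2 × 333 = 666
  C–H: 8 × 404 = 3232
  Σ(formed) = 3898 kJ
ΔH = Σ(broken) − Σ(formed) = 3809 − 3898 = −89 kJ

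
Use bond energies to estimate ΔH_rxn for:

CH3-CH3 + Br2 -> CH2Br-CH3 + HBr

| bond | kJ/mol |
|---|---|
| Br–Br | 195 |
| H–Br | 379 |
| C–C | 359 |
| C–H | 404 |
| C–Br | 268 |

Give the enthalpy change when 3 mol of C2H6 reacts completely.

ΔH = −144 kJ

Bonds broken (reactants):
  Br–Br: 1 × 195 = 195
  C–C: 1 × 359 = 359
  C–H: 6 × 404 = 2424
  Σ(broken) = 2978 kJ
Bonds formed (products):
  C–Br: 1 × 268 = 268
  C–C: 1 × 359 = 359
  C–H: 5 × 404 = 2020
  H–Br: 1 × 379 = 379
  Σ(formed) = 3026 kJ
ΔH = Σ(broken) − Σ(formed) = 2978 − 3026 = −48 kJ
For 3× the reaction as written: 3 × (−48) = −144 kJ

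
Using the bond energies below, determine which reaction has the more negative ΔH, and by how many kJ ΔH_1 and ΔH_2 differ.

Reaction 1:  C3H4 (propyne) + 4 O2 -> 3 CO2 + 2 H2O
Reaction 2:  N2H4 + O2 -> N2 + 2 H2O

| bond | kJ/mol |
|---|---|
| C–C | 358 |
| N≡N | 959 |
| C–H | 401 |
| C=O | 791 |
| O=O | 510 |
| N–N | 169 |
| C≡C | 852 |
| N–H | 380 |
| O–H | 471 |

Reaction 1:
  Bonds broken (reactants):
    C≡C: 1 × 852 = 852
    C–C: 1 × 358 = 358
    C–H: 4 × 401 = 1604
    O=O: 4 × 510 = 2040
    Σ(broken) = 4854 kJ
  Bonds formed (products):
    C=O: 6 × 791 = 4746
    O–H: 4 × 471 = 1884
    Σ(formed) = 6630 kJ
  ΔH_1 = 4854 − 6630 = −1776 kJ
Reaction 2:
  Bonds broken (reactants):
    N–H: 4 × 380 = 1520
    N–N: 1 × 169 = 169
    O=O: 1 × 510 = 510
    Σ(broken) = 2199 kJ
  Bonds formed (products):
    N≡N: 1 × 959 = 959
    O–H: 4 × 471 = 1884
    Σ(formed) = 2843 kJ
  ΔH_2 = 2199 − 2843 = −644 kJ
ΔH_1 − ΔH_2 = −1132 kJ, so reaction 1 has the more negative ΔH; |ΔH_1 − ΔH_2| = 1132 kJ.

Reaction 1, by 1132 kJ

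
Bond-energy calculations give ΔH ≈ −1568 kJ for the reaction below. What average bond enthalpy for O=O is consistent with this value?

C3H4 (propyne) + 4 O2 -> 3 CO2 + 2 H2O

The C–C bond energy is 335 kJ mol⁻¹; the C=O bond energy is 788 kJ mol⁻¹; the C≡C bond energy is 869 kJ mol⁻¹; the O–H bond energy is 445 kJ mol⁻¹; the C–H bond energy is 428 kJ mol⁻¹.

Let D be the O=O bond energy.
Σ(broken) = 1×869 + 1×335 + 4×428 + 4×D = 2916 + 4D
Σ(formed) = 6×788 + 4×445 = 6508
ΔH = Σ(broken) − Σ(formed) = (2916 + 4D) − (6508) = −3592 + 4D
Setting this equal to −1568 kJ gives 4D = 2024, so D = 506 kJ/mol.

D(O=O) ≈ 506 kJ/mol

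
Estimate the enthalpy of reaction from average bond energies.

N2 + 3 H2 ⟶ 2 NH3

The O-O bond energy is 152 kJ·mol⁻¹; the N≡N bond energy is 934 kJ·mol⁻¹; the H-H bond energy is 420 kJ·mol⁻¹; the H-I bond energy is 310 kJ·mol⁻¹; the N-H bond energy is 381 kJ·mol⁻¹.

Bonds broken (reactants):
  H-H: 3 × 420 = 1260
  N≡N: 1 × 934 = 934
  Σ(broken) = 2194 kJ
Bonds formed (products):
  N-H: 6 × 381 = 2286
  Σ(formed) = 2286 kJ
ΔH = Σ(broken) − Σ(formed) = 2194 − 2286 = −92 kJ

ΔH ≈ −92 kJ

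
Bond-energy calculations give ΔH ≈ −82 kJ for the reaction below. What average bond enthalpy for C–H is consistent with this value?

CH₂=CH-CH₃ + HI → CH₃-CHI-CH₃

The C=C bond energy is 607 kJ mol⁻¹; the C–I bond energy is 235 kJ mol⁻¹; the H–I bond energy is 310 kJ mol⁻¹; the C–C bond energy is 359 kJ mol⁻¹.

D(C–H) ≈ 405 kJ/mol

Let D be the C–H bond energy.
Σ(broken) = 1×359 + 6×D + 1×607 + 1×310 = 1276 + 6D
Σ(formed) = 2×359 + 7×D + 1×235 = 953 + 7D
ΔH = Σ(broken) − Σ(formed) = (1276 + 6D) − (953 + 7D) = +323 − D
Setting this equal to −82 kJ gives D = 405 kJ/mol.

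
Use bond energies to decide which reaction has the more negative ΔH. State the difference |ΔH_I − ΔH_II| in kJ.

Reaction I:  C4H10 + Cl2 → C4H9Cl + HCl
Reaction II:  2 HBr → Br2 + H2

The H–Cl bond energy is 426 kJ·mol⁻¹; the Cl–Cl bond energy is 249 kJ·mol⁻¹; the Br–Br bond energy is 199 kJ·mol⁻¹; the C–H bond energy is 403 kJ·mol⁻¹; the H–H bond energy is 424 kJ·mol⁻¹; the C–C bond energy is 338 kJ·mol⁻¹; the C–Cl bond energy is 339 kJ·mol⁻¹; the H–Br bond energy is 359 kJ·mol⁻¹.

Reaction I, by 208 kJ

Reaction I:
  Bonds broken (reactants):
    C–C: 3 × 338 = 1014
    C–H: 10 × 403 = 4030
    Cl–Cl: 1 × 249 = 249
    Σ(broken) = 5293 kJ
  Bonds formed (products):
    C–C: 3 × 338 = 1014
    C–Cl: 1 × 339 = 339
    C–H: 9 × 403 = 3627
    H–Cl: 1 × 426 = 426
    Σ(formed) = 5406 kJ
  ΔH_I = 5293 − 5406 = −113 kJ
Reaction II:
  Bonds broken (reactants):
    H–Br: 2 × 359 = 718
    Σ(broken) = 718 kJ
  Bonds formed (products):
    Br–Br: 1 × 199 = 199
    H–H: 1 × 424 = 424
    Σ(formed) = 623 kJ
  ΔH_II = 718 − 623 = +95 kJ
ΔH_I − ΔH_II = −208 kJ, so reaction I has the more negative ΔH; |ΔH_I − ΔH_II| = 208 kJ.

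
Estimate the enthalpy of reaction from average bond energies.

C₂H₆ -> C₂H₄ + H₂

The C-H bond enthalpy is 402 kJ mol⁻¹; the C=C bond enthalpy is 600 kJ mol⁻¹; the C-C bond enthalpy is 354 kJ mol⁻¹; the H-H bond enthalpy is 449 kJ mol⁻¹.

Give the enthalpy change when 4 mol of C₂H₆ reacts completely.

ΔH = +436 kJ

Bonds broken (reactants):
  C-C: 1 × 354 = 354
  C-H: 6 × 402 = 2412
  Σ(broken) = 2766 kJ
Bonds formed (products):
  C-H: 4 × 402 = 1608
  C=C: 1 × 600 = 600
  H-H: 1 × 449 = 449
  Σ(formed) = 2657 kJ
ΔH = Σ(broken) − Σ(formed) = 2766 − 2657 = +109 kJ
For 4× the reaction as written: 4 × (+109) = +436 kJ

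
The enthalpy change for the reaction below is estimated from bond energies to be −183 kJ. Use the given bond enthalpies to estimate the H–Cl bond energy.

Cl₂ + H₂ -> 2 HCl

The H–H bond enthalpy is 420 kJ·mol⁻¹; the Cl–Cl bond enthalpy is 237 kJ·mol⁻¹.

D(H–Cl) ≈ 420 kJ/mol

Let D be the H–Cl bond energy.
Σ(broken) = 1×237 + 1×420 = 657
Σ(formed) = 2×D = 2D
ΔH = Σ(broken) − Σ(formed) = (657) − (2D) = +657 − 2D
Setting this equal to −183 kJ gives 2D = 840, so D = 420 kJ/mol.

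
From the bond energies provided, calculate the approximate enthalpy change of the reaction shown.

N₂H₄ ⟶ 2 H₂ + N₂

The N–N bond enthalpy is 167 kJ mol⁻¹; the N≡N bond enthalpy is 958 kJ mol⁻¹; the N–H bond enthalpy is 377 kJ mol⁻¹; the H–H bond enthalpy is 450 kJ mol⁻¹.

Bonds broken (reactants):
  N–H: 4 × 377 = 1508
  N–N: 1 × 167 = 167
  Σ(broken) = 1675 kJ
Bonds formed (products):
  H–H: 2 × 450 = 900
  N≡N: 1 × 958 = 958
  Σ(formed) = 1858 kJ
ΔH = Σ(broken) − Σ(formed) = 1675 − 1858 = −183 kJ

ΔH ≈ −183 kJ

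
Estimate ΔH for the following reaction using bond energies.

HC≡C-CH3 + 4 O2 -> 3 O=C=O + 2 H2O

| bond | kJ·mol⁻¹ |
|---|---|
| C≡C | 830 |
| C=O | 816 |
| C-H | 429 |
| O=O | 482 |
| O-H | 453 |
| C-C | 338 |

Bonds broken (reactants):
  C≡C: 1 × 830 = 830
  C-C: 1 × 338 = 338
  C-H: 4 × 429 = 1716
  O=O: 4 × 482 = 1928
  Σ(broken) = 4812 kJ
Bonds formed (products):
  C=O: 6 × 816 = 4896
  O-H: 4 × 453 = 1812
  Σ(formed) = 6708 kJ
ΔH = Σ(broken) − Σ(formed) = 4812 − 6708 = −1896 kJ

ΔH ≈ −1896 kJ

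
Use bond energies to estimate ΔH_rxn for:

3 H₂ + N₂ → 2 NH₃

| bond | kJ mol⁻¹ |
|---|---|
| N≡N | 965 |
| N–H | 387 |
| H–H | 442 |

ΔH ≈ −31 kJ

Bonds broken (reactants):
  H–H: 3 × 442 = 1326
  N≡N: 1 × 965 = 965
  Σ(broken) = 2291 kJ
Bonds formed (products):
  N–H: 6 × 387 = 2322
  Σ(formed) = 2322 kJ
ΔH = Σ(broken) − Σ(formed) = 2291 − 2322 = −31 kJ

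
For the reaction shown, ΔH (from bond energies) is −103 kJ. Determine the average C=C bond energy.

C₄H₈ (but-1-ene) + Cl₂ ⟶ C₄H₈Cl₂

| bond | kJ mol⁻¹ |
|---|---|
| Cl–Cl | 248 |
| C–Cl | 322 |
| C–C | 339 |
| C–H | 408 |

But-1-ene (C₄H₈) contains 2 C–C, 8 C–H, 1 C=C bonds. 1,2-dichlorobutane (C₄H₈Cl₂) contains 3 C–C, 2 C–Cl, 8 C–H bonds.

Let D be the C=C bond energy.
Σ(broken) = 2×339 + 8×408 + 1×D + 1×248 = 4190 + D
Σ(formed) = 3×339 + 2×322 + 8×408 = 4925
ΔH = Σ(broken) − Σ(formed) = (4190 + D) − (4925) = −735 + D
Setting this equal to −103 kJ gives D = 632 kJ/mol.

D(C=C) ≈ 632 kJ/mol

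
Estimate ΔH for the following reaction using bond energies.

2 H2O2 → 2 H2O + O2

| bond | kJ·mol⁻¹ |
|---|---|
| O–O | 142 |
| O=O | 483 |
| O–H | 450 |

Bonds broken (reactants):
  O–H: 4 × 450 = 1800
  O–O: 2 × 142 = 284
  Σ(broken) = 2084 kJ
Bonds formed (products):
  O–H: 4 × 450 = 1800
  O=O: 1 × 483 = 483
  Σ(formed) = 2283 kJ
ΔH = Σ(broken) − Σ(formed) = 2084 − 2283 = −199 kJ

ΔH ≈ −199 kJ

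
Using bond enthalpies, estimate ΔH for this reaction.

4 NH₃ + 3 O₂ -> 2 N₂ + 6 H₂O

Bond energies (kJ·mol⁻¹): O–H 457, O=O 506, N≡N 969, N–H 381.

Bonds broken (reactants):
  N–H: 12 × 381 = 4572
  O=O: 3 × 506 = 1518
  Σ(broken) = 6090 kJ
Bonds formed (products):
  N≡N: 2 × 969 = 1938
  O–H: 12 × 457 = 5484
  Σ(formed) = 7422 kJ
ΔH = Σ(broken) − Σ(formed) = 6090 − 7422 = −1332 kJ

ΔH ≈ −1332 kJ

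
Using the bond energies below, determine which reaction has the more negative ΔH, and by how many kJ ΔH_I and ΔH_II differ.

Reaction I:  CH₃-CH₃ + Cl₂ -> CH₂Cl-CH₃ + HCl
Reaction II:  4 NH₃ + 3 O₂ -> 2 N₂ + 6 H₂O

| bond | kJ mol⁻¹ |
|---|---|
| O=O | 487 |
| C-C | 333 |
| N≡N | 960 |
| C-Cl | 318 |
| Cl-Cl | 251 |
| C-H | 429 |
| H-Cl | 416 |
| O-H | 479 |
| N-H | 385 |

Reaction II, by 1533 kJ

Reaction I:
  Bonds broken (reactants):
    C-C: 1 × 333 = 333
    C-H: 6 × 429 = 2574
    Cl-Cl: 1 × 251 = 251
    Σ(broken) = 3158 kJ
  Bonds formed (products):
    C-C: 1 × 333 = 333
    C-Cl: 1 × 318 = 318
    C-H: 5 × 429 = 2145
    H-Cl: 1 × 416 = 416
    Σ(formed) = 3212 kJ
  ΔH_I = 3158 − 3212 = −54 kJ
Reaction II:
  Bonds broken (reactants):
    N-H: 12 × 385 = 4620
    O=O: 3 × 487 = 1461
    Σ(broken) = 6081 kJ
  Bonds formed (products):
    N≡N: 2 × 960 = 1920
    O-H: 12 × 479 = 5748
    Σ(formed) = 7668 kJ
  ΔH_II = 6081 − 7668 = −1587 kJ
ΔH_I − ΔH_II = +1533 kJ, so reaction II has the more negative ΔH; |ΔH_I − ΔH_II| = 1533 kJ.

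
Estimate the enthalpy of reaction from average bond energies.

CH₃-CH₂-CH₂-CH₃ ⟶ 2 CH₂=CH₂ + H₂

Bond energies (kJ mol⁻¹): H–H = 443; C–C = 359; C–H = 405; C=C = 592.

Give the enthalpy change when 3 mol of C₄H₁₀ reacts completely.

ΔH = +780 kJ

Bonds broken (reactants):
  C–C: 3 × 359 = 1077
  C–H: 10 × 405 = 4050
  Σ(broken) = 5127 kJ
Bonds formed (products):
  C–H: 8 × 405 = 3240
  C=C: 2 × 592 = 1184
  H–H: 1 × 443 = 443
  Σ(formed) = 4867 kJ
ΔH = Σ(broken) − Σ(formed) = 5127 − 4867 = +260 kJ
For 3× the reaction as written: 3 × (+260) = +780 kJ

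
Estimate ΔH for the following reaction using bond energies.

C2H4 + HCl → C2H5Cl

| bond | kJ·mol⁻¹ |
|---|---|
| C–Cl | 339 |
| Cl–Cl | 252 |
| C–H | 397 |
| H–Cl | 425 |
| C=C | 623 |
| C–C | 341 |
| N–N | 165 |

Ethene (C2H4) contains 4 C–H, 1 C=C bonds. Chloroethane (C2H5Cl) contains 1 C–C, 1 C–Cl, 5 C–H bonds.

Bonds broken (reactants):
  C–H: 4 × 397 = 1588
  C=C: 1 × 623 = 623
  H–Cl: 1 × 425 = 425
  Σ(broken) = 2636 kJ
Bonds formed (products):
  C–C: 1 × 341 = 341
  C–Cl: 1 × 339 = 339
  C–H: 5 × 397 = 1985
  Σ(formed) = 2665 kJ
ΔH = Σ(broken) − Σ(formed) = 2636 − 2665 = −29 kJ

ΔH ≈ −29 kJ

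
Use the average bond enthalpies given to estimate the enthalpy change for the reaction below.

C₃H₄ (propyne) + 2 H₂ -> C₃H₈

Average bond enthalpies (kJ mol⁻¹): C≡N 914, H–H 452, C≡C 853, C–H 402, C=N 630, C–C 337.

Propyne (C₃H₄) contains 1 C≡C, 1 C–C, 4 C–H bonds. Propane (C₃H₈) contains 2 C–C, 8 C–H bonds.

ΔH ≈ −188 kJ

Bonds broken (reactants):
  C≡C: 1 × 853 = 853
  C–C: 1 × 337 = 337
  C–H: 4 × 402 = 1608
  H–H: 2 × 452 = 904
  Σ(broken) = 3702 kJ
Bonds formed (products):
  C–C: 2 × 337 = 674
  C–H: 8 × 402 = 3216
  Σ(formed) = 3890 kJ
ΔH = Σ(broken) − Σ(formed) = 3702 − 3890 = −188 kJ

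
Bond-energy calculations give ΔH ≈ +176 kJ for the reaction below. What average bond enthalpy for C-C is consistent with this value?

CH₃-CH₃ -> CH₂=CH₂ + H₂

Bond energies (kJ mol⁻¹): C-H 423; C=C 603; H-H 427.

D(C-C) ≈ 360 kJ/mol

Let D be the C-C bond energy.
Σ(broken) = 1×D + 6×423 = 2538 + D
Σ(formed) = 4×423 + 1×603 + 1×427 = 2722
ΔH = Σ(broken) − Σ(formed) = (2538 + D) − (2722) = −184 + D
Setting this equal to +176 kJ gives D = 360 kJ/mol.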